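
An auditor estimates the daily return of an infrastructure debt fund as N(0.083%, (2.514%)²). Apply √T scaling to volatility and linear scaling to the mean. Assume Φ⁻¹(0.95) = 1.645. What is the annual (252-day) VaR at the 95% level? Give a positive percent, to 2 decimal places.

44.73%

σ_{252d} = 2.514% × √252 = 39.909%; μ_{252d} = 252 × 0.083% = 20.916%.
VaR = −(20.916%) + 1.645 × 39.909% = 44.734%.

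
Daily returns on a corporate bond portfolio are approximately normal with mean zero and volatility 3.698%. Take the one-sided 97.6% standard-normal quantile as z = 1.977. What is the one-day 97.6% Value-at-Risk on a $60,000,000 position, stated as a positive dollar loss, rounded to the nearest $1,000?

$4,387,000

VaR = z·σ = 1.977 × 3.698% = 7.311%.
On $60,000,000: 0.07311 × $60,000,000 = $4,386,600.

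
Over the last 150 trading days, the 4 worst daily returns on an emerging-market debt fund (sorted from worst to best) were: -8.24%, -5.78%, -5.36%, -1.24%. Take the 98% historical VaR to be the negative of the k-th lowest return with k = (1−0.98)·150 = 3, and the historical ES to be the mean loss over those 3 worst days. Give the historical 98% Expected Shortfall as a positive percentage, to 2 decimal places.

6.46%

The 3 worst returns sum to -19.38%.
ES = −(-19.38%) / 3 = 6.46%.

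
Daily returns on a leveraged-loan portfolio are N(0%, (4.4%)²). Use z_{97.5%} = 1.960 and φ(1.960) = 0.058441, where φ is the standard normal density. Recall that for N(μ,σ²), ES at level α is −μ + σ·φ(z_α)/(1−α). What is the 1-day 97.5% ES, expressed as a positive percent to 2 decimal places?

Tail multiplier: φ(z)/(1−α) = 0.058441 / 0.025 = 2.338.
ES = 4.4% × 2.338 = 10.287%.

10.29%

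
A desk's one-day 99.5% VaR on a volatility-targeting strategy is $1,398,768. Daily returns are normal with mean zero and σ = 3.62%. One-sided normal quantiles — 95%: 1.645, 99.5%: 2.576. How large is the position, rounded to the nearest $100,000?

VaR as a fraction of value: z·σ = 2.576 × 3.62% = 9.32512%.
Position = $1,398,768 / 0.0932512 = $15,000,000.

$15,000,000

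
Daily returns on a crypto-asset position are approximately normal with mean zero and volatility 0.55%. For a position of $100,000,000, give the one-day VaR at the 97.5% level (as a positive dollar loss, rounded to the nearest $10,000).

$1,080,000

At 97.5% one-sided, z = 1.960.
VaR = z·σ = 1.960 × 0.55% = 1.078%.
On $100,000,000: 0.01078 × $100,000,000 = $1,078,000.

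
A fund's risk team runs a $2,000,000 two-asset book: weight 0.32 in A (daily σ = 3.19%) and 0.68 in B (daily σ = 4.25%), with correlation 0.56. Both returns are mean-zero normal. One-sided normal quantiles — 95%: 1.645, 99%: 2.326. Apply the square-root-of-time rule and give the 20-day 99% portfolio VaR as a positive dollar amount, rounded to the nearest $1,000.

$741,000

σ_p = √(0.32²·3.19² + 0.68²·4.25² + 2·0.56·0.32·0.68·3.19·4.25) = 3.563%.
σ_{20d} = 3.563% × √20 = 15.934%.
VaR = 2.326 × 15.934% = 37.062%; on $2,000,000 that is $741,240.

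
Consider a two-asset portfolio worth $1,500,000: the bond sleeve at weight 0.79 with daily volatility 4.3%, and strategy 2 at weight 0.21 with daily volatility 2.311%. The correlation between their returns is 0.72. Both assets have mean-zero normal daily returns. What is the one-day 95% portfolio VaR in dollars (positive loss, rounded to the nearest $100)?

σ_p² = 0.79²·4.3² + 0.21²·2.311² + 2·0.72·0.79·0.21·4.3·2.311 = 14.1491 (%²).
σ_p = √14.1491 = 3.762%.
At 95%, z = 1.645.
VaR = 1.645 × 3.762% = 6.188%; on $1,500,000 that is $92,820.

$92,800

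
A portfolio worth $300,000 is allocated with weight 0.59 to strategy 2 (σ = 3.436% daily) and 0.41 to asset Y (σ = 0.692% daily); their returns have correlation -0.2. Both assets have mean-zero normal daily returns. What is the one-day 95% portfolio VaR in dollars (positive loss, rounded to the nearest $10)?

σ_p² = 0.59²·3.436² + 0.41²·0.692² + 2·-0.2·0.59·0.41·3.436·0.692 = 3.9601 (%²).
σ_p = √3.9601 = 1.990%.
At 95%, z = 1.645.
VaR = 1.645 × 1.990% = 3.274%; on $300,000 that is $9,822.

$9,820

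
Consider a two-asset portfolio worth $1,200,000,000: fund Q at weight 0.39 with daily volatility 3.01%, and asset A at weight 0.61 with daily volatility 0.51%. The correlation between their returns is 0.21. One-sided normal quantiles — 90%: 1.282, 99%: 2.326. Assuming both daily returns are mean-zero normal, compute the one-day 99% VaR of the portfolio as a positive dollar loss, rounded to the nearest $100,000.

$35,600,000

σ_p² = 0.39²·3.01² + 0.61²·0.51² + 2·0.21·0.39·0.61·3.01·0.51 = 1.6282 (%²).
σ_p = √1.6282 = 1.276%.
VaR = 2.326 × 1.276% = 2.968%; on $1,200,000,000 that is $35,616,000.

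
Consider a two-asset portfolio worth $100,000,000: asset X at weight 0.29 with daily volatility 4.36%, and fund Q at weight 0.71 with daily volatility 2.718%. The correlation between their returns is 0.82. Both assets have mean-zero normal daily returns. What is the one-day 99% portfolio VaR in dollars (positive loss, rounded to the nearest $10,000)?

σ_p² = 0.29²·4.36² + 0.71²·2.718² + 2·0.82·0.29·0.71·4.36·2.718 = 9.3244 (%²).
σ_p = √9.3244 = 3.054%.
At 99%, z = 2.326.
VaR = 2.326 × 3.054% = 7.104%; on $100,000,000 that is $7,104,000.

$7,100,000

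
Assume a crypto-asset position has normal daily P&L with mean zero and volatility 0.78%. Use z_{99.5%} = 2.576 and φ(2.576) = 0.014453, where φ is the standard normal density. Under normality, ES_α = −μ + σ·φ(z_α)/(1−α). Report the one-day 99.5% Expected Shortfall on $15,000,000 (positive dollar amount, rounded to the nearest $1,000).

$338,000

Tail multiplier: φ(z)/(1−α) = 0.014453 / 0.005 = 2.891.
ES = 0.78% × 2.891 = 2.255%.
On $15,000,000: 0.02255 × $15,000,000 = $338,250.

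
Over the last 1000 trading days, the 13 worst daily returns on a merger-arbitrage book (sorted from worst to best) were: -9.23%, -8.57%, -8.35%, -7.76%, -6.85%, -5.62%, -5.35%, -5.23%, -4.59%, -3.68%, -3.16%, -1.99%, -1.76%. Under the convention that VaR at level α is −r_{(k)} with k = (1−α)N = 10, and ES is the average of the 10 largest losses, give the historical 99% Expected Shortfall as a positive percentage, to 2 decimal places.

The 10 worst returns sum to -65.23%.
ES = −(-65.23%) / 10 = 6.523% ≈ 6.52%.

6.52%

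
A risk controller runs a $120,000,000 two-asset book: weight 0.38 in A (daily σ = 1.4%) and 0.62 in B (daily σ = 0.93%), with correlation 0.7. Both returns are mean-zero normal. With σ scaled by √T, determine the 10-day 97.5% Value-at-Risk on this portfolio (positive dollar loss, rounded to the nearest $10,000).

σ_p = √(0.38²·1.4² + 0.62²·0.93² + 2·0.7·0.38·0.62·1.4·0.93) = 1.022%.
σ_{10d} = 1.022% × √10 = 3.232%.
z(97.5%) = 1.960.
VaR = 1.960 × 3.232% = 6.335%; on $120,000,000 that is $7,602,000.

$7,600,000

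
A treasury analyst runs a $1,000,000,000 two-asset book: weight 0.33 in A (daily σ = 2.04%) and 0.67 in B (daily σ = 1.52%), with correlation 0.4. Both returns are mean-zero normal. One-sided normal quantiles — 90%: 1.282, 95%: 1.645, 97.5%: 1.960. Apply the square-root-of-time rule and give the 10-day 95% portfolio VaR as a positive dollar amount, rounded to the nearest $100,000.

$74,300,000

σ_p = √(0.33²·2.04² + 0.67²·1.52² + 2·0.4·0.33·0.67·2.04·1.52) = 1.428%.
σ_{10d} = 1.428% × √10 = 4.516%.
VaR = 1.645 × 4.516% = 7.429%; on $1,000,000,000 that is $74,290,000.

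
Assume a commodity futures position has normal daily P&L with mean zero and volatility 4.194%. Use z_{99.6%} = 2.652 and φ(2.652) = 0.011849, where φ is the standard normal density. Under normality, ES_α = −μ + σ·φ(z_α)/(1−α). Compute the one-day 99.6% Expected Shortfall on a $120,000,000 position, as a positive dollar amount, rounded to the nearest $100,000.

Tail multiplier: φ(z)/(1−α) = 0.011849 / 0.004 = 2.962.
ES = 4.194% × 2.962 = 12.423%.
On $120,000,000: 0.12423 × $120,000,000 = $14,907,600.

$14,900,000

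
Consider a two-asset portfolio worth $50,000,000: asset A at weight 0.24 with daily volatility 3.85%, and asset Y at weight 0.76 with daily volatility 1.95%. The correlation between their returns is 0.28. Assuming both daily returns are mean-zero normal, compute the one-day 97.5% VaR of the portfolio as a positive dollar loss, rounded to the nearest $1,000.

$1,915,000

σ_p² = 0.24²·3.85² + 0.76²·1.95² + 2·0.28·0.24·0.76·3.85·1.95 = 3.8169 (%²).
σ_p = √3.8169 = 1.954%.
At 97.5%, z = 1.960.
VaR = 1.960 × 1.954% = 3.830%; on $50,000,000 that is $1,915,000.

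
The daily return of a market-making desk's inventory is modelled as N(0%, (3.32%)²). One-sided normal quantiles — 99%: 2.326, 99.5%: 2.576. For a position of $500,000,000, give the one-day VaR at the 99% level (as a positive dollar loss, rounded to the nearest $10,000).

VaR = z·σ = 2.326 × 3.32% = 7.722%.
On $500,000,000: 0.07722 × $500,000,000 = $38,610,000.

$38,610,000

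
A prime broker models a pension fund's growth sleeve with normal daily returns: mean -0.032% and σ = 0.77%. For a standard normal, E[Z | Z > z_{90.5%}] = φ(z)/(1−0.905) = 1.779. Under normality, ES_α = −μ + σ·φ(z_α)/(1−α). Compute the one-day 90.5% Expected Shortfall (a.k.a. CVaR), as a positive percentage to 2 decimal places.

1.40%

ES = −(-0.032%) + 0.77% × 1.779 = 1.402%.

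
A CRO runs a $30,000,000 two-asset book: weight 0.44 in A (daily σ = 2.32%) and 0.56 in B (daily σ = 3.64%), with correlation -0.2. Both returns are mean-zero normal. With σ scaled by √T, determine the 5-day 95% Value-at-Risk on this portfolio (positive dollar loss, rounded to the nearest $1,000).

σ_p = √(0.44²·2.32² + 0.56²·3.64² + 2·-0.2·0.44·0.56·2.32·3.64) = 2.089%.
σ_{5d} = 2.089% × √5 = 4.671%.
z(95%) = 1.645.
VaR = 1.645 × 4.671% = 7.684%; on $30,000,000 that is $2,305,200.

$2,305,000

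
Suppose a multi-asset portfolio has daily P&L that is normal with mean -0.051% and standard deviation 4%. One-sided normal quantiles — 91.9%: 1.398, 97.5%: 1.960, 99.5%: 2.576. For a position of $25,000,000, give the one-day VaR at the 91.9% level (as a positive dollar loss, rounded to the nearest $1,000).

VaR = −μ + z·σ = −(-0.051%) + 1.398 × 4% = 5.643%.
On $25,000,000: 0.05643 × $25,000,000 = $1,410,750.

$1,411,000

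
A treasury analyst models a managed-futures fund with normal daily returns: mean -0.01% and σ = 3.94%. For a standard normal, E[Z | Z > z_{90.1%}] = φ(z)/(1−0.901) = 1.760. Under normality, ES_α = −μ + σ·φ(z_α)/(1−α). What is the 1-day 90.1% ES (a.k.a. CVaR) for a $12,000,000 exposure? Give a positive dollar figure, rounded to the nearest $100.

$833,300

ES = −(-0.01%) + 3.94% × 1.760 = 6.944%.
On $12,000,000: 0.06944 × $12,000,000 = $833,280.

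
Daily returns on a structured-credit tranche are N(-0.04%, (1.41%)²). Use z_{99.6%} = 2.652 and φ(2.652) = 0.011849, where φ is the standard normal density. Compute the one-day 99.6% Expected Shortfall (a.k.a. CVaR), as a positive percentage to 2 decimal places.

4.22%

Tail multiplier: φ(z)/(1−α) = 0.011849 / 0.004 = 2.962.
ES = −(-0.04%) + 1.41% × 2.962 = 4.216%.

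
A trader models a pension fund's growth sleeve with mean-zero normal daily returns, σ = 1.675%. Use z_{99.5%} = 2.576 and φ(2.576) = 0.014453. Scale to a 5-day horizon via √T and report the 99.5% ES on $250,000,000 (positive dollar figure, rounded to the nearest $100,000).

σ_{5d} = 1.675% × √5 = 3.745%.
ES multiplier = φ(z)/(1−α) = 0.014453/0.005 = 2.891.
ES = 3.745% × 2.891 = 10.827%; on $250,000,000: $27,067,500.

$27,100,000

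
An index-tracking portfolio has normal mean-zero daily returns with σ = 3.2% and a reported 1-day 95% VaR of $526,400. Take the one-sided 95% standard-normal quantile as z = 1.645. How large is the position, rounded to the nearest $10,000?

$10,000,000

VaR as a fraction of value: z·σ = 1.645 × 3.2% = 5.264%.
Position = $526,400 / 0.05264 = $10,000,000.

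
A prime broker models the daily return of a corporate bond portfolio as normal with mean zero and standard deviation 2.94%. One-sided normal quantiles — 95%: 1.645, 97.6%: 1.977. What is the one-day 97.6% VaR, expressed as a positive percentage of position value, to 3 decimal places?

VaR = z·σ = 1.977 × 2.94% = 5.812%.

5.812%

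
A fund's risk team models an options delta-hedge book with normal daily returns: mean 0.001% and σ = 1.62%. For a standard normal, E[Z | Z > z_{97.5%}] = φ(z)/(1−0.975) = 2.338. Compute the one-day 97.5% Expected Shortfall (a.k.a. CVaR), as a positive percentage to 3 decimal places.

3.787%

ES = −(0.001%) + 1.62% × 2.338 = 3.787%.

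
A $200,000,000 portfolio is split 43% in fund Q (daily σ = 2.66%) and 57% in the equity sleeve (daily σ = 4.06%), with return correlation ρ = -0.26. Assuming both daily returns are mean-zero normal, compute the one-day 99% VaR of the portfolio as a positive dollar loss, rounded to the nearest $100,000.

$10,700,000

σ_p² = 0.43²·2.66² + 0.57²·4.06² + 2·-0.26·0.43·0.57·2.66·4.06 = 5.2874 (%²).
σ_p = √5.2874 = 2.299%.
At 99%, z = 2.326.
VaR = 2.326 × 2.299% = 5.347%; on $200,000,000 that is $10,694,000.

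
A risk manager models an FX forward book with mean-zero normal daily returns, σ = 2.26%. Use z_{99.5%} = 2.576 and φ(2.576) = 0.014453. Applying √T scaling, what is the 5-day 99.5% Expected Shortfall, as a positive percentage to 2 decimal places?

14.61%

σ_{5d} = 2.26% × √5 = 5.054%.
ES multiplier = φ(z)/(1−α) = 0.014453/0.005 = 2.891.
ES = 5.054% × 2.891 = 14.611%.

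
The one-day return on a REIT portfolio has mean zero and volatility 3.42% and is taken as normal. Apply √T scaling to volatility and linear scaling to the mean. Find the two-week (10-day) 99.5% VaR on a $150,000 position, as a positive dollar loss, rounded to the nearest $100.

At 99.5%, z = 2.576.
σ_{10d} = 3.42% × √10 = 10.815%.
VaR = 2.576 × 10.815% = 27.859%.
On $150,000: 0.27859 × $150,000 = $41,788.

$41,800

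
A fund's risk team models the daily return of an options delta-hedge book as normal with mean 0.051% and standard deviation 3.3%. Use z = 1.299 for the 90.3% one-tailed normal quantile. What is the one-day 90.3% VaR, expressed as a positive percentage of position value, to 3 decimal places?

VaR = −μ + z·σ = −(0.051%) + 1.299 × 3.3% = 4.236%.

4.236%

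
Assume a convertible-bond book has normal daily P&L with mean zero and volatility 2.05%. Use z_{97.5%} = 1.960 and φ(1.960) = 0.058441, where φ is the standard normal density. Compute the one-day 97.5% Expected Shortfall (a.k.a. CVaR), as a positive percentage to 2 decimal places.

Tail multiplier: φ(z)/(1−α) = 0.058441 / 0.025 = 2.338.
ES = 2.05% × 2.338 = 4.793%.

4.79%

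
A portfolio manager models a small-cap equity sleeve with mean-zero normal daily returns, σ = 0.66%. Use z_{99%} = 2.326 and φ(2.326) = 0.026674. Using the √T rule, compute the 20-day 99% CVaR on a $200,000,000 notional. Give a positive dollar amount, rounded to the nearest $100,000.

$15,700,000

σ_{20d} = 0.66% × √20 = 2.952%.
ES multiplier = φ(z)/(1−α) = 0.026674/0.01 = 2.667.
ES = 2.952% × 2.667 = 7.873%; on $200,000,000: $15,746,000.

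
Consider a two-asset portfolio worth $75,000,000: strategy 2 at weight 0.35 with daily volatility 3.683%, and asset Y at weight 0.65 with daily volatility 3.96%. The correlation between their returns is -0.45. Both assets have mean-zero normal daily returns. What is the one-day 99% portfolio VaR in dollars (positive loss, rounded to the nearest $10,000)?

σ_p² = 0.35²·3.683² + 0.65²·3.96² + 2·-0.45·0.35·0.65·3.683·3.96 = 5.3009 (%²).
σ_p = √5.3009 = 2.302%.
At 99%, z = 2.326.
VaR = 2.326 × 2.302% = 5.354%; on $75,000,000 that is $4,015,500.

$4,020,000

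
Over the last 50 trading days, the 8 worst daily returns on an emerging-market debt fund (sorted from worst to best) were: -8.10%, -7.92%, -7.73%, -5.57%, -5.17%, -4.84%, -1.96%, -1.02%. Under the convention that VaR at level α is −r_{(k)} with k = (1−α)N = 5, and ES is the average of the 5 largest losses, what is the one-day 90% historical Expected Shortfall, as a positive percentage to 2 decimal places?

6.90%

The 5 worst returns sum to -34.49%.
ES = −(-34.49%) / 5 = 6.898% ≈ 6.90%.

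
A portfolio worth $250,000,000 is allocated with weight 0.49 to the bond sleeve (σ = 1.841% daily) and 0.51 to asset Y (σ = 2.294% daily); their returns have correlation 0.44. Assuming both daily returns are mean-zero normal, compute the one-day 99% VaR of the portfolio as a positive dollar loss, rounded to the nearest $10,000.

$10,260,000

σ_p² = 0.49²·1.841² + 0.51²·2.294² + 2·0.44·0.49·0.51·1.841·2.294 = 3.1113 (%²).
σ_p = √3.1113 = 1.764%.
At 99%, z = 2.326.
VaR = 2.326 × 1.764% = 4.103%; on $250,000,000 that is $10,257,500.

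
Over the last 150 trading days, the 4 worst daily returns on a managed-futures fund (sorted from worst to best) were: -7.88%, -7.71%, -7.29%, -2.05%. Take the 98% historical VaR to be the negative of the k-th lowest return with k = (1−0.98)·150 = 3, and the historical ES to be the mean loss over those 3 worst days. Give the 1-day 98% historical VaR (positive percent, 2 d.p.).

k = 3; the 3rd lowest return is -7.29%, so VaR = 7.29%.

7.29%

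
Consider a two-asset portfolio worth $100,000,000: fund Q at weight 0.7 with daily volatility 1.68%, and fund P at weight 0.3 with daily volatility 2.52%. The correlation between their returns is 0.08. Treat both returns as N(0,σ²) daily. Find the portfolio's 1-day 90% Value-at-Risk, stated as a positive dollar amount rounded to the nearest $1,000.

σ_p² = 0.7²·1.68² + 0.3²·2.52² + 2·0.08·0.7·0.3·1.68·2.52 = 2.0968 (%²).
σ_p = √2.0968 = 1.448%.
At 90%, z = 1.282.
VaR = 1.282 × 1.448% = 1.856%; on $100,000,000 that is $1,856,000.

$1,856,000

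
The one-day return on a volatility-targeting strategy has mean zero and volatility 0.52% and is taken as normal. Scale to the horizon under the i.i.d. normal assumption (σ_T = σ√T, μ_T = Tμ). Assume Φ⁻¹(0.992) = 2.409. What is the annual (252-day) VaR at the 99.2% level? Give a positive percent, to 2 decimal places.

σ_{252d} = 0.52% × √252 = 8.255%.
VaR = 2.409 × 8.255% = 19.886%.

19.89%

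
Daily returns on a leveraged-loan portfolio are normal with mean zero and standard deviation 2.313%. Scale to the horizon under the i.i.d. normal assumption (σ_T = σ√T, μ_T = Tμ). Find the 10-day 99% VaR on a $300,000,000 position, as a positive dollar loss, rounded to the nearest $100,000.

$51,000,000

At 99%, z = 2.326.
σ_{10d} = 2.313% × √10 = 7.314%.
VaR = 2.326 × 7.314% = 17.012%.
On $300,000,000: 0.17012 × $300,000,000 = $51,036,000.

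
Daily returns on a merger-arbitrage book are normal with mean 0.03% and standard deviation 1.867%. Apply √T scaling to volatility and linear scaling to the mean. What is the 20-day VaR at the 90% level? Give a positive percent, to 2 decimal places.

10.10%

At 90%, z = 1.282.
σ_{20d} = 1.867% × √20 = 8.349%; μ_{20d} = 20 × 0.03% = 0.600%.
VaR = −(0.600%) + 1.282 × 8.349% = 10.103%.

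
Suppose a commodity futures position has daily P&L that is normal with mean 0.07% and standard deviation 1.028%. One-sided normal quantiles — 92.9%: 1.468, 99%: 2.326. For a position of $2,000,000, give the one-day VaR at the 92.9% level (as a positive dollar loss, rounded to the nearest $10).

$28,780

VaR = −μ + z·σ = −(0.07%) + 1.468 × 1.028% = 1.439%.
On $2,000,000: 0.01439 × $2,000,000 = $28,780.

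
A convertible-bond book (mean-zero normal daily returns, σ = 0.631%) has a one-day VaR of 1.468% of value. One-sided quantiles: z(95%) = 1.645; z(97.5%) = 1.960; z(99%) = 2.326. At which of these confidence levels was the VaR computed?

99%

Implied z = VaR/σ = 1.468 / 0.631 = 2.326.
This matches z(99%) = 2.326.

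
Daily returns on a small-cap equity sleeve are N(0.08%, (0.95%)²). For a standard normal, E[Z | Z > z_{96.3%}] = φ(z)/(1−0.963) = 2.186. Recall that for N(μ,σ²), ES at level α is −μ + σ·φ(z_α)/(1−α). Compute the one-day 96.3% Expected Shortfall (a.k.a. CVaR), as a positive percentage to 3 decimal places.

ES = −(0.08%) + 0.95% × 2.186 = 1.997%.

1.997%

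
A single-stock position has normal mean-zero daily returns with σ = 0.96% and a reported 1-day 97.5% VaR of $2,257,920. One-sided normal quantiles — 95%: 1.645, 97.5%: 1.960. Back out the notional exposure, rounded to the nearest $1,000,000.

VaR as a fraction of value: z·σ = 1.960 × 0.96% = 1.8816%.
Position = $2,257,920 / 0.018816 = $120,000,000.

$120,000,000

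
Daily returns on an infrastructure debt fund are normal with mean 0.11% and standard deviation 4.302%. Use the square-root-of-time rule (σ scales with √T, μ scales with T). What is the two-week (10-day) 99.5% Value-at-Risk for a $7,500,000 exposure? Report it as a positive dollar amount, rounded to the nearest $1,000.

$2,546,000

At 99.5%, z = 2.576.
σ_{10d} = 4.302% × √10 = 13.604%; μ_{10d} = 10 × 0.11% = 1.100%.
VaR = −(1.100%) + 2.576 × 13.604% = 33.944%.
On $7,500,000: 0.33944 × $7,500,000 = $2,545,800.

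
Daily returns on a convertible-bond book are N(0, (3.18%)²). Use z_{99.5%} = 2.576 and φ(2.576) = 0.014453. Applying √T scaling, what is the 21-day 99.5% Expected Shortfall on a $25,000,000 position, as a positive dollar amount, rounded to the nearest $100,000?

$10,500,000

σ_{21d} = 3.18% × √21 = 14.573%.
ES multiplier = φ(z)/(1−α) = 0.014453/0.005 = 2.891.
ES = 14.573% × 2.891 = 42.131%; on $25,000,000: $10,532,750.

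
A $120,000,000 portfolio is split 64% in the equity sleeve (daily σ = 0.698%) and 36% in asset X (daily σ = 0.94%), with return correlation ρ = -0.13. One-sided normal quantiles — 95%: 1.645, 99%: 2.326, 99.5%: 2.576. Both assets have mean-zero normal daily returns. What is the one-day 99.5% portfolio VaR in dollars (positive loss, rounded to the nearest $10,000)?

$1,620,000

σ_p² = 0.64²·0.698² + 0.36²·0.94² + 2·-0.13·0.64·0.36·0.698·0.94 = 0.2748 (%²).
σ_p = √0.2748 = 0.524%.
VaR = 2.576 × 0.524% = 1.350%; on $120,000,000 that is $1,620,000.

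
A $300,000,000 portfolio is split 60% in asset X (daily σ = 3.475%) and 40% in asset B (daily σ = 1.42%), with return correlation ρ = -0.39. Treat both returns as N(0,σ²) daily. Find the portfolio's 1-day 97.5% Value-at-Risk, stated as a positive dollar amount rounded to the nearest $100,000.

$11,400,000

σ_p² = 0.6²·3.475² + 0.4²·1.42² + 2·-0.39·0.6·0.4·3.475·1.42 = 3.7461 (%²).
σ_p = √3.7461 = 1.935%.
At 97.5%, z = 1.960.
VaR = 1.960 × 1.935% = 3.793%; on $300,000,000 that is $11,379,000.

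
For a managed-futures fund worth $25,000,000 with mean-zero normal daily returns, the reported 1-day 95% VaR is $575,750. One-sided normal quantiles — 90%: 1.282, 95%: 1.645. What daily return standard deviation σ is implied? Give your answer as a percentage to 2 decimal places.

VaR as a fraction: $575,750 / $25,000,000 = 2.303%.
σ = VaR / z = 2.303% / 1.645 = 1.400%.

1.40%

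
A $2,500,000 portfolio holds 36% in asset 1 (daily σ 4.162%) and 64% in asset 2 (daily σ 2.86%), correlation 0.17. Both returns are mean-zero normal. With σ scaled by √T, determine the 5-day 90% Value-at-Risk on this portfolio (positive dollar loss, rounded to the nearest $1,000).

σ_p = √(0.36²·4.162² + 0.64²·2.86² + 2·0.17·0.36·0.64·4.162·2.86) = 2.555%.
σ_{5d} = 2.555% × √5 = 5.713%.
z(90%) = 1.282.
VaR = 1.282 × 5.713% = 7.324%; on $2,500,000 that is $183,100.

$183,000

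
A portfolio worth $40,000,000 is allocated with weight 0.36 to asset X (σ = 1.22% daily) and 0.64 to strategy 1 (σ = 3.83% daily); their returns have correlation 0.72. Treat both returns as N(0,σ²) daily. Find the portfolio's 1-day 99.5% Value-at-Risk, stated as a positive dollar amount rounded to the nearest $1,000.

$2,869,000

σ_p² = 0.36²·1.22² + 0.64²·3.83² + 2·0.72·0.36·0.64·1.22·3.83 = 7.7515 (%²).
σ_p = √7.7515 = 2.784%.
At 99.5%, z = 2.576.
VaR = 2.576 × 2.784% = 7.172%; on $40,000,000 that is $2,868,800.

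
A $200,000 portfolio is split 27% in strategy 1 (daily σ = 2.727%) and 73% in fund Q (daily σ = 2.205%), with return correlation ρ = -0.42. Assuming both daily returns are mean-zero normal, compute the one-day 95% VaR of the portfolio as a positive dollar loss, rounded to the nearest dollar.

$4,810

σ_p² = 0.27²·2.727² + 0.73²·2.205² + 2·-0.42·0.27·0.73·2.727·2.205 = 2.1376 (%²).
σ_p = √2.1376 = 1.462%.
At 95%, z = 1.645.
VaR = 1.645 × 1.462% = 2.405%; on $200,000 that is $4,810.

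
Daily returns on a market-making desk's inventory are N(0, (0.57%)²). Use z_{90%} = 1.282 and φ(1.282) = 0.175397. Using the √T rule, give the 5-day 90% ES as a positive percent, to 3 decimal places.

σ_{5d} = 0.57% × √5 = 1.275%.
ES multiplier = φ(z)/(1−α) = 0.175397/0.1 = 1.754.
ES = 1.275% × 1.754 = 2.236%.

2.236%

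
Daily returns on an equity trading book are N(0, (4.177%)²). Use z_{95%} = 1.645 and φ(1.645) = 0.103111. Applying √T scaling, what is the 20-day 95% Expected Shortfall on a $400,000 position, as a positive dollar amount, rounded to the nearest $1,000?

σ_{20d} = 4.177% × √20 = 18.680%.
ES multiplier = φ(z)/(1−α) = 0.103111/0.05 = 2.062.
ES = 18.680% × 2.062 = 38.518%; on $400,000: $154,072.

$154,000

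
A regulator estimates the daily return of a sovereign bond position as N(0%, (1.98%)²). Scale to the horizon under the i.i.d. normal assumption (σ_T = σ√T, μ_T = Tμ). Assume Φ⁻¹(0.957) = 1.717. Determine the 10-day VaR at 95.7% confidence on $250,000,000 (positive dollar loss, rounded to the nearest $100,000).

σ_{10d} = 1.98% × √10 = 6.261%.
VaR = 1.717 × 6.261% = 10.750%.
On $250,000,000: 0.10750 × $250,000,000 = $26,875,000.

$26,900,000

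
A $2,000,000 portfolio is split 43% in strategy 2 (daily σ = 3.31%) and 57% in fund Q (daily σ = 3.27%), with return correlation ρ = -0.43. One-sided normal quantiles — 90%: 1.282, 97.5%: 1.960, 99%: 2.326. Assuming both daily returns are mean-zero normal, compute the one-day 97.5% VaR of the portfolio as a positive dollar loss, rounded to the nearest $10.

σ_p² = 0.43²·3.31² + 0.57²·3.27² + 2·-0.43·0.43·0.57·3.31·3.27 = 3.2184 (%²).
σ_p = √3.2184 = 1.794%.
VaR = 1.960 × 1.794% = 3.516%; on $2,000,000 that is $70,320.

$70,320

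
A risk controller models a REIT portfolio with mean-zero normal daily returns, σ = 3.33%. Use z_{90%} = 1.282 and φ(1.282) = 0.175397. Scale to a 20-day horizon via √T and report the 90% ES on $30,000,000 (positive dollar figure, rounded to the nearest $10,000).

$7,840,000

σ_{20d} = 3.33% × √20 = 14.892%.
ES multiplier = φ(z)/(1−α) = 0.175397/0.1 = 1.754.
ES = 14.892% × 1.754 = 26.121%; on $30,000,000: $7,836,300.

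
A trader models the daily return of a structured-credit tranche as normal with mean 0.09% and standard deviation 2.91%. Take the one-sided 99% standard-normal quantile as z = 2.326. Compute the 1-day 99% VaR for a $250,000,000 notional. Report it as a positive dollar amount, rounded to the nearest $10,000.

VaR = −μ + z·σ = −(0.09%) + 2.326 × 2.91% = 6.679%.
On $250,000,000: 0.06679 × $250,000,000 = $16,697,500.

$16,700,000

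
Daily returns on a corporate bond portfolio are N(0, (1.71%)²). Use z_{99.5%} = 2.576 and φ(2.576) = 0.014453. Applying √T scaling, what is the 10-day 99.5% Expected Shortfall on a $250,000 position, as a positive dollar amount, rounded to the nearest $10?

σ_{10d} = 1.71% × √10 = 5.407%.
ES multiplier = φ(z)/(1−α) = 0.014453/0.005 = 2.891.
ES = 5.407% × 2.891 = 15.632%; on $250,000: $39,080.

$39,080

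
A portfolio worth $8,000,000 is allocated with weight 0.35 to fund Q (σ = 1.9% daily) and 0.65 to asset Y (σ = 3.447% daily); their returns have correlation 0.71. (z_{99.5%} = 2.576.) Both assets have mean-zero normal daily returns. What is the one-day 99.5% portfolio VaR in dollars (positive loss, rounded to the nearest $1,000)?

σ_p² = 0.35²·1.9² + 0.65²·3.447² + 2·0.71·0.35·0.65·1.9·3.447 = 7.5780 (%²).
σ_p = √7.5780 = 2.753%.
VaR = 2.576 × 2.753% = 7.092%; on $8,000,000 that is $567,360.

$567,000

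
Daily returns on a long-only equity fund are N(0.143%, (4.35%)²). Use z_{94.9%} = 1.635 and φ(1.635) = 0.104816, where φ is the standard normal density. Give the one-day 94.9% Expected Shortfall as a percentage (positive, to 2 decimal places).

Tail multiplier: φ(z)/(1−α) = 0.104816 / 0.051 = 2.055.
ES = −(0.143%) + 4.35% × 2.055 = 8.796%.

8.80%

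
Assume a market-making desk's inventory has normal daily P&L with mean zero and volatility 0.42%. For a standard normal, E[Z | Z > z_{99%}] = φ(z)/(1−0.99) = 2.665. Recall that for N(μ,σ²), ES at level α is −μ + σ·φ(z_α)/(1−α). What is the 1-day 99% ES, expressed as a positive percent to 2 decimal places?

ES = 0.42% × 2.665 = 1.119%.

1.12%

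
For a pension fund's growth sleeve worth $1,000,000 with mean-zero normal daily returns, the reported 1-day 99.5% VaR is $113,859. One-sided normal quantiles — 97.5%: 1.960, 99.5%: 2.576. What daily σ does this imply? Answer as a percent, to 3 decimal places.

4.420%

VaR as a fraction: $113,859 / $1,000,000 = 11.386%.
σ = VaR / z = 11.386% / 2.576 = 4.420%.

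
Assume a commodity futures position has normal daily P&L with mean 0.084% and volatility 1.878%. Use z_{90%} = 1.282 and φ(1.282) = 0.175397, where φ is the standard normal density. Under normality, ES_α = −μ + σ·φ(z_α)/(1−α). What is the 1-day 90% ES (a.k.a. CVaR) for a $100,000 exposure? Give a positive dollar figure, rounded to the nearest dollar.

$3,210

Tail multiplier: φ(z)/(1−α) = 0.175397 / 0.1 = 1.754.
ES = −(0.084%) + 1.878% × 1.754 = 3.210%.
On $100,000: 0.03210 × $100,000 = $3,210.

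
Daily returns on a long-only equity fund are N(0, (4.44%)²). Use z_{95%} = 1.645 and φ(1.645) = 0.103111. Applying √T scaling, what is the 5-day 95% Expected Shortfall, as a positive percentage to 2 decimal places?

20.47%

σ_{5d} = 4.44% × √5 = 9.928%.
ES multiplier = φ(z)/(1−α) = 0.103111/0.05 = 2.062.
ES = 9.928% × 2.062 = 20.472%.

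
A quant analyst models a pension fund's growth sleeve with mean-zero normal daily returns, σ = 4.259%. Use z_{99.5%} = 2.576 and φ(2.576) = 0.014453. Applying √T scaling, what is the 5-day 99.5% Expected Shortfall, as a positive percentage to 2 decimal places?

σ_{5d} = 4.259% × √5 = 9.523%.
ES multiplier = φ(z)/(1−α) = 0.014453/0.005 = 2.891.
ES = 9.523% × 2.891 = 27.531%.

27.53%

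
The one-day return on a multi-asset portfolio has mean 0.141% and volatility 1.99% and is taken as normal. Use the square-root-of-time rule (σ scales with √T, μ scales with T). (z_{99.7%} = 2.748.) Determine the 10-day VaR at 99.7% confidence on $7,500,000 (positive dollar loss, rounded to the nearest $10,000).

$1,190,000

σ_{10d} = 1.99% × √10 = 6.293%; μ_{10d} = 10 × 0.141% = 1.410%.
VaR = −(1.410%) + 2.748 × 6.293% = 15.883%.
On $7,500,000: 0.15883 × $7,500,000 = $1,191,225.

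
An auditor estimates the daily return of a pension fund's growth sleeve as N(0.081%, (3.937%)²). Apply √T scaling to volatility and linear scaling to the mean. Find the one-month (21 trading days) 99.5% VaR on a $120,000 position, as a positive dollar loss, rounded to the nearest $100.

At 99.5%, z = 2.576.
σ_{21d} = 3.937% × √21 = 18.042%; μ_{21d} = 21 × 0.081% = 1.701%.
VaR = −(1.701%) + 2.576 × 18.042% = 44.775%.
On $120,000: 0.44775 × $120,000 = $53,730.

$53,700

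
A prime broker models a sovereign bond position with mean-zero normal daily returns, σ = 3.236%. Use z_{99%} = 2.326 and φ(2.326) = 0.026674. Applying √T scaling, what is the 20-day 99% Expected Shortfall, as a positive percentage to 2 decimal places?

38.60%

σ_{20d} = 3.236% × √20 = 14.472%.
ES multiplier = φ(z)/(1−α) = 0.026674/0.01 = 2.667.
ES = 14.472% × 2.667 = 38.597%.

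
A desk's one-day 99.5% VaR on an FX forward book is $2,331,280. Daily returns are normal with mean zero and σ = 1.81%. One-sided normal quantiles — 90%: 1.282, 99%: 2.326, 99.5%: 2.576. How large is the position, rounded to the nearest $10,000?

VaR as a fraction of value: z·σ = 2.576 × 1.81% = 4.66256%.
Position = $2,331,280 / 0.0466256 = $50,000,000.

$50,000,000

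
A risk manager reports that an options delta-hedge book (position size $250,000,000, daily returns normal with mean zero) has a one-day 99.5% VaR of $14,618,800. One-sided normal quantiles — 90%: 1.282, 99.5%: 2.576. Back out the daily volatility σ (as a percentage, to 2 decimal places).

2.27%

VaR as a fraction: $14,618,800 / $250,000,000 = 5.848%.
σ = VaR / z = 5.848% / 2.576 = 2.270%.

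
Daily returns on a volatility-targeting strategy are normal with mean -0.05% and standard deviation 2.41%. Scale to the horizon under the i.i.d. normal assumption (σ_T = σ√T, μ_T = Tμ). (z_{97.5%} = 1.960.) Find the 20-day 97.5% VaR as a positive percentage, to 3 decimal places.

22.125%

σ_{20d} = 2.41% × √20 = 10.778%; μ_{20d} = 20 × -0.05% = -1.000%.
VaR = −(-1.000%) + 1.960 × 10.778% = 22.125%.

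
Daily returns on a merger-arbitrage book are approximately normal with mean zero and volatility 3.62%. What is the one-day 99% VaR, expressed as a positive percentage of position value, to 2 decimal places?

At 99% one-sided, z = 2.326.
VaR = z·σ = 2.326 × 3.62% = 8.420%.

8.42%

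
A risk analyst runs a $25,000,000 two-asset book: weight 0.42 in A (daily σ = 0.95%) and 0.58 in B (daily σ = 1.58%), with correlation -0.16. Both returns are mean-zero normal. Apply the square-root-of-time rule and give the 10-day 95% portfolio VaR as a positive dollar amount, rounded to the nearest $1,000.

$1,221,000

σ_p = √(0.42²·0.95² + 0.58²·1.58² + 2·-0.16·0.42·0.58·0.95·1.58) = 0.939%.
σ_{10d} = 0.939% × √10 = 2.969%.
z(95%) = 1.645.
VaR = 1.645 × 2.969% = 4.884%; on $25,000,000 that is $1,221,000.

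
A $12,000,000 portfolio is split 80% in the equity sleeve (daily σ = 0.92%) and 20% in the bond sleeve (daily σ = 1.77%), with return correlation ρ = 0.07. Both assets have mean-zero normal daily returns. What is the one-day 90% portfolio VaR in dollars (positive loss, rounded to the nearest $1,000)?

$129,000

σ_p² = 0.8²·0.92² + 0.2²·1.77² + 2·0.07·0.8·0.2·0.92·1.77 = 0.7035 (%²).
σ_p = √0.7035 = 0.839%.
At 90%, z = 1.282.
VaR = 1.282 × 0.839% = 1.076%; on $12,000,000 that is $129,120.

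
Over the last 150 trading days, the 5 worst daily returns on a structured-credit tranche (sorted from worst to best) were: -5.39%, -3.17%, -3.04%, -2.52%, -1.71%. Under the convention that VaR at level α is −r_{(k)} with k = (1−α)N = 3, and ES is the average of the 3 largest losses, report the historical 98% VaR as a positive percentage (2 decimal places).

k = 3; the 3rd lowest return is -3.04%, so VaR = 3.04%.

3.04%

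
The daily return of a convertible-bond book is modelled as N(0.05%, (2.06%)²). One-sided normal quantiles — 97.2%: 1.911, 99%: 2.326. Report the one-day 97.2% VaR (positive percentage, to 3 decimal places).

3.887%

VaR = −μ + z·σ = −(0.05%) + 1.911 × 2.06% = 3.887%.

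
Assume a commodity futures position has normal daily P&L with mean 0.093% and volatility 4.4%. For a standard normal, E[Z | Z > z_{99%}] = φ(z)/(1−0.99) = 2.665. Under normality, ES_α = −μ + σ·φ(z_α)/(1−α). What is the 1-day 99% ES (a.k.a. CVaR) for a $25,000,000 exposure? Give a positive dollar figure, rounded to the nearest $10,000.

ES = −(0.093%) + 4.4% × 2.665 = 11.633%.
On $25,000,000: 0.11633 × $25,000,000 = $2,908,250.

$2,910,000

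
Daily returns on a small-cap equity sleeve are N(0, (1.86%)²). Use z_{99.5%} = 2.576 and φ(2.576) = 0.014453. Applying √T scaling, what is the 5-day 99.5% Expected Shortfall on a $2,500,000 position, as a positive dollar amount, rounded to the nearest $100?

σ_{5d} = 1.86% × √5 = 4.159%.
ES multiplier = φ(z)/(1−α) = 0.014453/0.005 = 2.891.
ES = 4.159% × 2.891 = 12.024%; on $2,500,000: $300,600.

$300,600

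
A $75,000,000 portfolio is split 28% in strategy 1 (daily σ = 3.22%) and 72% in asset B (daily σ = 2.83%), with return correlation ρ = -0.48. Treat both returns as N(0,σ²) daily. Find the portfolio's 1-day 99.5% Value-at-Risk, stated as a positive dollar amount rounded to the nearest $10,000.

σ_p² = 0.28²·3.22² + 0.72²·2.83² + 2·-0.48·0.28·0.72·3.22·2.83 = 3.2011 (%²).
σ_p = √3.2011 = 1.789%.
At 99.5%, z = 2.576.
VaR = 2.576 × 1.789% = 4.608%; on $75,000,000 that is $3,456,000.

$3,460,000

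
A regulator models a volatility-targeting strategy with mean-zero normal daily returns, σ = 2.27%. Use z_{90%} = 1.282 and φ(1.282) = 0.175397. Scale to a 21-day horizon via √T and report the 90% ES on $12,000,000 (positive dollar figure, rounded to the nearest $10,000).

$2,190,000

σ_{21d} = 2.27% × √21 = 10.402%.
ES multiplier = φ(z)/(1−α) = 0.175397/0.1 = 1.754.
ES = 10.402% × 1.754 = 18.245%; on $12,000,000: $2,189,400.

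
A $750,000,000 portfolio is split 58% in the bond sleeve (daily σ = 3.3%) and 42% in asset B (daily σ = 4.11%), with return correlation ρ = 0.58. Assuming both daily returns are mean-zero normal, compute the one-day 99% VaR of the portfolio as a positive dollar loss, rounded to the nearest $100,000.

$56,500,000

σ_p² = 0.58²·3.3² + 0.42²·4.11² + 2·0.58·0.58·0.42·3.3·4.11 = 10.4757 (%²).
σ_p = √10.4757 = 3.237%.
At 99%, z = 2.326.
VaR = 2.326 × 3.237% = 7.529%; on $750,000,000 that is $56,467,500.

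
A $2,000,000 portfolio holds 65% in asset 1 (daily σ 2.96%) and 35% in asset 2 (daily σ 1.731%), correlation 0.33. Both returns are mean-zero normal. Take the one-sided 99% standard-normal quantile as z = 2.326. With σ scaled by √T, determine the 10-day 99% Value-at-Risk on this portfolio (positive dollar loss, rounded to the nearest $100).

σ_p = √(0.65²·2.96² + 0.35²·1.731² + 2·0.33·0.65·0.35·2.96·1.731) = 2.200%.
σ_{10d} = 2.200% × √10 = 6.957%.
VaR = 2.326 × 6.957% = 16.182%; on $2,000,000 that is $323,640.

$323,600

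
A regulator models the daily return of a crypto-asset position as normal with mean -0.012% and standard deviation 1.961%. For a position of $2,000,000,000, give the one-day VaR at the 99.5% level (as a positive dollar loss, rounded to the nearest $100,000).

At 99.5% one-sided, z = 2.576.
VaR = −μ + z·σ = −(-0.012%) + 2.576 × 1.961% = 5.064%.
On $2,000,000,000: 0.05064 × $2,000,000,000 = $101,280,000.

$101,300,000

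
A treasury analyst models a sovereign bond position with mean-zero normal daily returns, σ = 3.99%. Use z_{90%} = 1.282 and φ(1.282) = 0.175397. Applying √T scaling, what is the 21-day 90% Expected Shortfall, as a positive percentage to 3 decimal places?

32.070%

σ_{21d} = 3.99% × √21 = 18.284%.
ES multiplier = φ(z)/(1−α) = 0.175397/0.1 = 1.754.
ES = 18.284% × 1.754 = 32.070%.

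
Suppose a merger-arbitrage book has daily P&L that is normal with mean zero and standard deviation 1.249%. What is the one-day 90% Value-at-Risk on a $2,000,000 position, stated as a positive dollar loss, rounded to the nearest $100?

At 90% one-sided, z = 1.282.
VaR = z·σ = 1.282 × 1.249% = 1.601%.
On $2,000,000: 0.01601 × $2,000,000 = $32,020.

$32,000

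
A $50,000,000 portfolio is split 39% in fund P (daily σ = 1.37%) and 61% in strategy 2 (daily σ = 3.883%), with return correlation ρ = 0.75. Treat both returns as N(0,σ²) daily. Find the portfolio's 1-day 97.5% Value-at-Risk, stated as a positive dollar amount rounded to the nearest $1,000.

σ_p² = 0.39²·1.37² + 0.61²·3.883² + 2·0.75·0.39·0.61·1.37·3.883 = 7.7942 (%²).
σ_p = √7.7942 = 2.792%.
At 97.5%, z = 1.960.
VaR = 1.960 × 2.792% = 5.472%; on $50,000,000 that is $2,736,000.

$2,736,000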